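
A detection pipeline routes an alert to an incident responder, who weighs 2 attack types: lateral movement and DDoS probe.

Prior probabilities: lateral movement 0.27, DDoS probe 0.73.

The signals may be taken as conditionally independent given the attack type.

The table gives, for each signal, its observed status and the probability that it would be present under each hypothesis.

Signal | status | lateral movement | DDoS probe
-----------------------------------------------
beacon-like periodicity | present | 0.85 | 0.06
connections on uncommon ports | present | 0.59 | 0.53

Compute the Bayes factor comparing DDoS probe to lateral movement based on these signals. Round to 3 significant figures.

Take the product of per-signal likelihoods under each hypothesis, then divide.
  DDoS probe: 0.06 × 0.53 = 0.0318
  lateral movement: 0.85 × 0.59 = 0.5015
Bayes factor = 0.0318 / 0.5015 ≈ 0.0634

0.0634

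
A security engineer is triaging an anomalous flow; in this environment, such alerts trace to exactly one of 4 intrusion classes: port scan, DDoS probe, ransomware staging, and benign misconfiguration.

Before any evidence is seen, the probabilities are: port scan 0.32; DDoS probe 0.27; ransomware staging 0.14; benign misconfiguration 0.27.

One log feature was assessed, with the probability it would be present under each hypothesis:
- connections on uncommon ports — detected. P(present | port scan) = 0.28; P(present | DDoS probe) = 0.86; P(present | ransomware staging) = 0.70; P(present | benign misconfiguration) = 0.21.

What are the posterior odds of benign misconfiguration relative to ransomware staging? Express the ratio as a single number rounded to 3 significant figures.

0.579

Unnormalized posterior weight (prior times the log feature likelihood) for each of the two hypotheses:
  benign misconfiguration: 0.27 × 0.21 = 0.0567
  ransomware staging: 0.14 × 0.70 = 0.098
Odds(benign misconfiguration : ransomware staging) = 0.0567 / 0.098 ≈ 0.579.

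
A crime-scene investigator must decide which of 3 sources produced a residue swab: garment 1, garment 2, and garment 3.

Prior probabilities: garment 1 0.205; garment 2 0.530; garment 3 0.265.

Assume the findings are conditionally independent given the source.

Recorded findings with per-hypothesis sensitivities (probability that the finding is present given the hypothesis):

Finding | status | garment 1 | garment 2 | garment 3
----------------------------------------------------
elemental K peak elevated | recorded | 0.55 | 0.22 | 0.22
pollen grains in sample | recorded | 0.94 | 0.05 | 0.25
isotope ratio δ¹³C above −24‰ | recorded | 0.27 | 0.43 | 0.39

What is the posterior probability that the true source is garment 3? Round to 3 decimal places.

By Bayes' rule with conditional independence, the unnormalized weight for each hypothesis is prior × ∏ likelihoods:
  garment 1: 0.205 × 0.55 × 0.94 × 0.27 = 0.028616
  garment 2: 0.530 × 0.22 × 0.05 × 0.43 = 0.0025069
  garment 3: 0.265 × 0.22 × 0.25 × 0.39 = 0.0056843
Marginal likelihood of the evidence = 0.036807.
P(garment 3 | evidence) = 0.0056843 / 0.036807 ≈ 0.154.

0.154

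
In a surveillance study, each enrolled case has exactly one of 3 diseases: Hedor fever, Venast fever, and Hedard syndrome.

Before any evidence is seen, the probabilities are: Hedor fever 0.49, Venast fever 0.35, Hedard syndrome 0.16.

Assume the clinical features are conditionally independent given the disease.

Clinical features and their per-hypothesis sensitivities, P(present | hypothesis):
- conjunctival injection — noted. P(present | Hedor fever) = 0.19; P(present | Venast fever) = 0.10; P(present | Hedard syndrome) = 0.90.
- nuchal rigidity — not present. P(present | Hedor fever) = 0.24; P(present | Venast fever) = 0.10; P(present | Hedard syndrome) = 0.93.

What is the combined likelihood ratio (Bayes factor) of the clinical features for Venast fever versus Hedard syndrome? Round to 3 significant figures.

1.43

The Bayes factor is the ratio of the joint likelihoods of the clinical feature pattern under the two hypotheses (using 1 − P(present | H) for each absent clinical feature).
  Venast fever: 0.10 × (1 − 0.10) = 0.09
  Hedard syndrome: 0.90 × (1 − 0.93) = 0.063
Bayes factor = 0.09 / 0.063 ≈ 1.43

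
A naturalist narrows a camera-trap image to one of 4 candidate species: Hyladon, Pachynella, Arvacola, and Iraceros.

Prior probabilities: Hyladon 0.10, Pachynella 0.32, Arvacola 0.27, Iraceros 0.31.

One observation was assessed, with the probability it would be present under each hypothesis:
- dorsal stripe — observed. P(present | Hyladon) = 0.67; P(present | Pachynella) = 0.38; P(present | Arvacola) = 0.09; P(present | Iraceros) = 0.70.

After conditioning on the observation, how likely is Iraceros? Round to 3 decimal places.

0.505

By Bayes' rule, the unnormalized weight for each hypothesis is prior × likelihood:
  Hyladon: 0.10 × 0.67 = 0.067
  Pachynella: 0.32 × 0.38 = 0.1216
  Arvacola: 0.27 × 0.09 = 0.0243
  Iraceros: 0.31 × 0.70 = 0.217
Normalizing constant Z = 0.067 + 0.1216 + 0.0243 + 0.217 = 0.4299.
P(Iraceros | evidence) = 0.217 / 0.4299 ≈ 0.505.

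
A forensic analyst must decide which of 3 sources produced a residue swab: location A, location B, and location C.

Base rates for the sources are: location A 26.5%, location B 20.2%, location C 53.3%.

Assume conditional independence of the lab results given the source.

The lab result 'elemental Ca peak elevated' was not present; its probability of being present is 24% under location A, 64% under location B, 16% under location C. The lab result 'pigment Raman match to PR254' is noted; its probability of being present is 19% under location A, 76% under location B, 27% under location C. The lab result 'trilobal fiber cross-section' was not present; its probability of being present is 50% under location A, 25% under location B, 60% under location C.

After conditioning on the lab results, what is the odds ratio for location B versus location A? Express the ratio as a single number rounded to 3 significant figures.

The normalizing constant cancels in an odds ratio, so compute prior × likelihood for the two hypotheses only (using 1 − P(present | H) for each absent lab result):
  location B: 0.202 × (1 − 0.64) × 0.76 × (1 − 0.25) = 0.04145
  location A: 0.265 × (1 − 0.24) × 0.19 × (1 − 0.50) = 0.019133
Odds(location B : location A) = 0.04145 / 0.019133 ≈ 2.17.

2.17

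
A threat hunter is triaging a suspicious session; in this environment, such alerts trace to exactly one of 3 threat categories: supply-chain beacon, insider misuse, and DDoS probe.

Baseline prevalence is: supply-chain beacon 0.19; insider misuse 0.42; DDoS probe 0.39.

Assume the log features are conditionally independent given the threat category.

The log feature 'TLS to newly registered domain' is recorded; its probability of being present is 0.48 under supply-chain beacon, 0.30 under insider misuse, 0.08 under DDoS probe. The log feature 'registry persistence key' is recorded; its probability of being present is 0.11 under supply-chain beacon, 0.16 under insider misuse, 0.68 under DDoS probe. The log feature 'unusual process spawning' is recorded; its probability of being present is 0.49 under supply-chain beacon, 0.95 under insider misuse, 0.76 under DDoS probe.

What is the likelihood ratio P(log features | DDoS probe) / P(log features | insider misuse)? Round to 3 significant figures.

0.907

Take the product of per-log feature likelihoods under each hypothesis, then divide.
  DDoS probe: 0.08 × 0.68 × 0.76 = 0.041344
  insider misuse: 0.30 × 0.16 × 0.95 = 0.0456
Bayes factor = 0.041344 / 0.0456 ≈ 0.907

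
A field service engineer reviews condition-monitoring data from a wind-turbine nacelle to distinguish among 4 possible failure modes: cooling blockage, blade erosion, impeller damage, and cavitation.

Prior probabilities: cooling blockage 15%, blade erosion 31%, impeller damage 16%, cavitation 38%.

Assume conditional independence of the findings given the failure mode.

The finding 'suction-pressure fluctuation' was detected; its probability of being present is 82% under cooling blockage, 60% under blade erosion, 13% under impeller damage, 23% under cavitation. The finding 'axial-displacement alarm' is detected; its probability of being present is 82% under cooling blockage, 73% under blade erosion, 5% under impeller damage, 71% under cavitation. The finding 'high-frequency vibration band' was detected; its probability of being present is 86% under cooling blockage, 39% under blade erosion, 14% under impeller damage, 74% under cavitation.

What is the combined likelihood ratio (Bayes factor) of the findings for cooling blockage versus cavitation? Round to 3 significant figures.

4.79

The Bayes factor is the ratio of the joint likelihoods of the evidence pattern under the two hypotheses.
  cooling blockage: 0.82 × 0.82 × 0.86 = 0.57826
  cavitation: 0.23 × 0.71 × 0.74 = 0.12084
Bayes factor = 0.57826 / 0.12084 ≈ 4.79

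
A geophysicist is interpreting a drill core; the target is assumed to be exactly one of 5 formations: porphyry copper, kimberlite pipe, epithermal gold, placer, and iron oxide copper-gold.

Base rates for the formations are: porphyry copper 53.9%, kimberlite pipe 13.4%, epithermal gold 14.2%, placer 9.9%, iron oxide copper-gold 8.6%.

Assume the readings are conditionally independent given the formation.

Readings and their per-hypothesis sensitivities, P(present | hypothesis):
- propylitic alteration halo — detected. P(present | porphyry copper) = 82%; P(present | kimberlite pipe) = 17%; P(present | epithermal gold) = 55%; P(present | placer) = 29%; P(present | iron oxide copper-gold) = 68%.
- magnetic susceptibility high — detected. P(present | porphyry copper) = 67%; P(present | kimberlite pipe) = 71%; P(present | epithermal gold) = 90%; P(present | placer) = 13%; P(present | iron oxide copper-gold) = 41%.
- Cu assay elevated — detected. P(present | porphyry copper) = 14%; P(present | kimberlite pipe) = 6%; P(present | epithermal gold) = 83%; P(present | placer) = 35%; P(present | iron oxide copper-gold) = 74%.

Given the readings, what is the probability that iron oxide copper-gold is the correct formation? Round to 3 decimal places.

0.148

For each hypothesis, the unnormalized posterior weight is prior × product of the reading likelihoods:
  porphyry copper: 0.539 × 0.82 × 0.67 × 0.14 = 0.041458
  kimberlite pipe: 0.134 × 0.17 × 0.71 × 0.06 = 0.00097043
  epithermal gold: 0.142 × 0.55 × 0.90 × 0.83 = 0.058341
  placer: 0.099 × 0.29 × 0.13 × 0.35 = 0.0013063
  iron oxide copper-gold: 0.086 × 0.68 × 0.41 × 0.74 = 0.017743
Normalizing constant Z = 0.041458 + 0.00097043 + 0.058341 + 0.0013063 + 0.017743 = 0.11982.
P(iron oxide copper-gold | evidence) = 0.017743 / 0.11982 ≈ 0.148.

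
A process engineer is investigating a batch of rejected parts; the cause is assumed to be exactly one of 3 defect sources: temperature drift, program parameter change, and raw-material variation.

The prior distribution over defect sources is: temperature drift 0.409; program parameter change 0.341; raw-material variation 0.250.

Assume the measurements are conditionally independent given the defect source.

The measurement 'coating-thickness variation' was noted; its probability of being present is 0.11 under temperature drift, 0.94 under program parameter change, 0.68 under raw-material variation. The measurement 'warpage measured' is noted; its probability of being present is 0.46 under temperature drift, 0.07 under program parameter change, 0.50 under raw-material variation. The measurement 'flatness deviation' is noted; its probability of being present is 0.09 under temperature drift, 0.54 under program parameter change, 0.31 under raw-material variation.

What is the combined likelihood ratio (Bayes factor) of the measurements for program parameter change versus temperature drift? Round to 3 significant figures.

7.80

Joint likelihood of the measurement pattern under each hypothesis:
  program parameter change: 0.94 × 0.07 × 0.54 = 0.035532
  temperature drift: 0.11 × 0.46 × 0.09 = 0.004554
Bayes factor = 0.035532 / 0.004554 ≈ 7.80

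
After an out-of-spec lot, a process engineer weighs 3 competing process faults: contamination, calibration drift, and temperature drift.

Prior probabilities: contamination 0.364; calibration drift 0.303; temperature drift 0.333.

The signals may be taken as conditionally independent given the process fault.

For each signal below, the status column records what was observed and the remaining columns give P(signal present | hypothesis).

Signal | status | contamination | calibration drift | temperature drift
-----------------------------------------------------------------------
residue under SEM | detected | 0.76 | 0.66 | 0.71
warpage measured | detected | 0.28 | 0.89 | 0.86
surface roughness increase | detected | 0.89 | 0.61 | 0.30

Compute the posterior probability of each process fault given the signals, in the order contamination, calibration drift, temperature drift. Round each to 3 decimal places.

0.289, 0.455, 0.256

Multiply each prior by the joint likelihood of the signal pattern:
  contamination: 0.364 × 0.76 × 0.28 × 0.89 = 0.068939
  calibration drift: 0.303 × 0.66 × 0.89 × 0.61 = 0.10857
  temperature drift: 0.333 × 0.71 × 0.86 × 0.30 = 0.060999
The unnormalized weights sum to 0.23851.
P(contamination | evidence) = 0.068939 / 0.23851 ≈ 0.289
P(calibration drift | evidence) = 0.10857 / 0.23851 ≈ 0.455
P(temperature drift | evidence) = 0.060999 / 0.23851 ≈ 0.256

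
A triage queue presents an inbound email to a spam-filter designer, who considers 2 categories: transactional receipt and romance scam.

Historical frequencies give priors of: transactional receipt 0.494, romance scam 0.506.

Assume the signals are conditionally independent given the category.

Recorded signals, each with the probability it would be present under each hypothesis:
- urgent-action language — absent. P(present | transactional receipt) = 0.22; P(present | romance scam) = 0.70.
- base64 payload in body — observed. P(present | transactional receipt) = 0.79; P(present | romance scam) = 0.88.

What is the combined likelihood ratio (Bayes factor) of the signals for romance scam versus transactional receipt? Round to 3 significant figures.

0.428

Joint likelihood of the signal pattern under each hypothesis (using 1 − P(present | H) for each absent signal):
  romance scam: (1 − 0.70) × 0.88 = 0.264
  transactional receipt: (1 − 0.22) × 0.79 = 0.6162
Bayes factor = 0.264 / 0.6162 ≈ 0.428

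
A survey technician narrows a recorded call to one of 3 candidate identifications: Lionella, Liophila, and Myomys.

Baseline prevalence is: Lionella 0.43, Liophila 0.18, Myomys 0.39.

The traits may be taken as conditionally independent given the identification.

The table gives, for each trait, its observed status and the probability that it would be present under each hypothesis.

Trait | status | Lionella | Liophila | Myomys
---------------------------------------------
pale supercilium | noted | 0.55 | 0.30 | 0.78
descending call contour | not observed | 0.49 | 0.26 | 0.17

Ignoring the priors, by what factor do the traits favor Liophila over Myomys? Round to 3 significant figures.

The Bayes factor is the ratio of the joint likelihoods of the trait pattern under the two hypotheses (using 1 − P(present | H) for each absent trait).
  Liophila: 0.30 × (1 − 0.26) = 0.222
  Myomys: 0.78 × (1 − 0.17) = 0.6474
Bayes factor = 0.222 / 0.6474 ≈ 0.343

0.343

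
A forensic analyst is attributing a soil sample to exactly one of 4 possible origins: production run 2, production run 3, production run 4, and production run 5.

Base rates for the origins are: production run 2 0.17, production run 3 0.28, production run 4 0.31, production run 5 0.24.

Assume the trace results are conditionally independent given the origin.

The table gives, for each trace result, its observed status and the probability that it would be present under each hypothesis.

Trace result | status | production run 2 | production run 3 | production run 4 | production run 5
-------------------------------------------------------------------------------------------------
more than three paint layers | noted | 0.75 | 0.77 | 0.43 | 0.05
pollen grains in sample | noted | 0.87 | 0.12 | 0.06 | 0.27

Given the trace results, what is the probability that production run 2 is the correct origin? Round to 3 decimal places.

Multiply each prior by the joint likelihood of the trace result pattern:
  production run 2: 0.17 × 0.75 × 0.87 = 0.11092
  production run 3: 0.28 × 0.77 × 0.12 = 0.025872
  production run 4: 0.31 × 0.43 × 0.06 = 0.007998
  production run 5: 0.24 × 0.05 × 0.27 = 0.00324
The unnormalized weights sum to 0.14803.
P(production run 2 | evidence) = 0.11092 / 0.14803 ≈ 0.749.

0.749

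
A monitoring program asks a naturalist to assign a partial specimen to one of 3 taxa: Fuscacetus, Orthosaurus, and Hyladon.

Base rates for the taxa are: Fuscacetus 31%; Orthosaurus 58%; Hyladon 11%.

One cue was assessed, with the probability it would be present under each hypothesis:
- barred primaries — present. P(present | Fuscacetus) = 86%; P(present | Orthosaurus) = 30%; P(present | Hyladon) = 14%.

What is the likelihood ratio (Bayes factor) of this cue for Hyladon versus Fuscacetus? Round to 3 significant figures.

0.163

Likelihood of this cue under each hypothesis:
  Hyladon: 0.14
  Fuscacetus: 0.86
Bayes factor = 0.14 / 0.86 ≈ 0.163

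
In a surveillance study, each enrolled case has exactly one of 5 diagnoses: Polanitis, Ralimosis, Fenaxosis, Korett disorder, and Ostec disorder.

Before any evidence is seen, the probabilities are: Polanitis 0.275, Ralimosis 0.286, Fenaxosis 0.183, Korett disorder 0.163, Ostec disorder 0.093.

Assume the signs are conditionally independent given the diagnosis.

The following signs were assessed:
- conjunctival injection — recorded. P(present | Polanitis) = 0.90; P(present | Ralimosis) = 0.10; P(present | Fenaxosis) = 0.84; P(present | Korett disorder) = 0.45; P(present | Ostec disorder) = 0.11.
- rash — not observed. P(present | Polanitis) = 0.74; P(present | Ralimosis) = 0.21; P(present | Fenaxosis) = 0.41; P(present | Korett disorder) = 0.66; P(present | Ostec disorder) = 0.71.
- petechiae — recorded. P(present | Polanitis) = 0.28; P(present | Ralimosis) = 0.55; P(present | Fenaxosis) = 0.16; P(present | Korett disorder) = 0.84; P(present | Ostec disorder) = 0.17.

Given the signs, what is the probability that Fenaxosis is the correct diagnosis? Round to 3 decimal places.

0.219

For each hypothesis, the unnormalized posterior weight is prior × product of the sign likelihoods (using 1 − P(present | H) for each absent sign):
  Polanitis: 0.275 × 0.90 × (1 − 0.74) × 0.28 = 0.018018
  Ralimosis: 0.286 × 0.10 × (1 − 0.21) × 0.55 = 0.012427
  Fenaxosis: 0.183 × 0.84 × (1 − 0.41) × 0.16 = 0.014511
  Korett disorder: 0.163 × 0.45 × (1 − 0.66) × 0.84 = 0.020949
  Ostec disorder: 0.093 × 0.11 × (1 − 0.71) × 0.17 = 0.00050434
The unnormalized weights sum to 0.066409.
P(Fenaxosis | evidence) = 0.014511 / 0.066409 ≈ 0.219.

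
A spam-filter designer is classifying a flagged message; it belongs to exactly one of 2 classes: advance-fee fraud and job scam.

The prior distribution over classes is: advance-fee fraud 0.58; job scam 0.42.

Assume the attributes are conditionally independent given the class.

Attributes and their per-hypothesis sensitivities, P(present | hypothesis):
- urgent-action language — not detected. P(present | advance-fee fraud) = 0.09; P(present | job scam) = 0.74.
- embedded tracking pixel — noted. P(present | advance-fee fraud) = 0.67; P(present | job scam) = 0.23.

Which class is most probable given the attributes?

Multiply each prior by the joint likelihood of the attribute pattern (using 1 − P(present | H) for each absent attribute):
  advance-fee fraud: 0.58 × (1 − 0.09) × 0.67 = 0.35363
  job scam: 0.42 × (1 − 0.74) × 0.23 = 0.025116
Normalizing constant Z = 0.35363 + 0.025116 = 0.37874.
P(advance-fee fraud | evidence) ≈ 0.35363 / 0.37874 ≈ 0.934
P(job scam | evidence) ≈ 0.025116 / 0.37874 ≈ 0.066
The largest is 0.934, so advance-fee fraud is most probable.

advance-fee fraud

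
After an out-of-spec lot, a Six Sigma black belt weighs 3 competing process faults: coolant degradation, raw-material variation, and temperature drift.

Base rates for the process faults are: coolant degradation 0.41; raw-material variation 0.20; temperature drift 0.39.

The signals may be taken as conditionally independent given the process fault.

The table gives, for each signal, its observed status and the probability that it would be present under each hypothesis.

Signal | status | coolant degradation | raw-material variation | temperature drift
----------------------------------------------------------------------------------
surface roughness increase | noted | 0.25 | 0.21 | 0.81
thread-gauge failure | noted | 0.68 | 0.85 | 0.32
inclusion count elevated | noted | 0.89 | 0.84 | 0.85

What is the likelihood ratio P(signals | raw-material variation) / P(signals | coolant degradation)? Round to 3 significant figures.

Take the product of per-signal likelihoods under each hypothesis, then divide.
  raw-material variation: 0.21 × 0.85 × 0.84 = 0.14994
  coolant degradation: 0.25 × 0.68 × 0.89 = 0.1513
Bayes factor = 0.14994 / 0.1513 ≈ 0.991

0.991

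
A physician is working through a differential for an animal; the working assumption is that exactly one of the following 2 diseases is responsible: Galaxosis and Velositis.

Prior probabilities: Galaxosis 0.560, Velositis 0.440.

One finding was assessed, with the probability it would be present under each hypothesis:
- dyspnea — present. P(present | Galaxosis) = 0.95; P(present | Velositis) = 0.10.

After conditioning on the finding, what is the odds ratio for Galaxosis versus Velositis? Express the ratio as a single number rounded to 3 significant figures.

12.1

Posterior odds equal prior odds times the likelihood ratio; only the two competing hypotheses matter.
  Galaxosis: 0.560 × 0.95 = 0.532
  Velositis: 0.440 × 0.10 = 0.044
Odds(Galaxosis : Velositis) = 0.532 / 0.044 ≈ 12.1.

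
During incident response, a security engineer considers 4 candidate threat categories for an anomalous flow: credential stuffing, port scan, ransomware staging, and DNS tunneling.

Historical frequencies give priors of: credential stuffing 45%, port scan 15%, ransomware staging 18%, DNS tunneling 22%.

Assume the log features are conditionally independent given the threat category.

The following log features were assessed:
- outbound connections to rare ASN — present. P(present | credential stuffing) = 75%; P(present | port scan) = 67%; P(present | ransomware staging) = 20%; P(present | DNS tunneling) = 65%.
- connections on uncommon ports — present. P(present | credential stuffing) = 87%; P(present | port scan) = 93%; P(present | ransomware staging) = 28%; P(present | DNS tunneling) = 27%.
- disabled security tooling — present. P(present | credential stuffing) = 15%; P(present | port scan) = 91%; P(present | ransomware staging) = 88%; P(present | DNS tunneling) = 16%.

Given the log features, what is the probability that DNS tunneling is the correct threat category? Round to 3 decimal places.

Multiply each prior by the joint likelihood of the log feature pattern:
  credential stuffing: 0.45 × 0.75 × 0.87 × 0.15 = 0.044044
  port scan: 0.15 × 0.67 × 0.93 × 0.91 = 0.085053
  ransomware staging: 0.18 × 0.20 × 0.28 × 0.88 = 0.0088704
  DNS tunneling: 0.22 × 0.65 × 0.27 × 0.16 = 0.0061776
Normalizing constant Z = 0.044044 + 0.085053 + 0.0088704 + 0.0061776 = 0.14414.
P(DNS tunneling | evidence) = 0.0061776 / 0.14414 ≈ 0.043.

0.043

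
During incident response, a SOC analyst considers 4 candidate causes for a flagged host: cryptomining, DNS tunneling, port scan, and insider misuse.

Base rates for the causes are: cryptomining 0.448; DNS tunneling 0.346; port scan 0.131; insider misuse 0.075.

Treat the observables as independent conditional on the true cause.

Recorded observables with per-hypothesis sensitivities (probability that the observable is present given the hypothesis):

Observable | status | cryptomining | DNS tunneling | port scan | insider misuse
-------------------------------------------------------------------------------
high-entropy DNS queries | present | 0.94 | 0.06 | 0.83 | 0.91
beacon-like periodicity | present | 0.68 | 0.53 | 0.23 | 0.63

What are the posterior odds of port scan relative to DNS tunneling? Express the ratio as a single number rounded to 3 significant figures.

The normalizing constant cancels in an odds ratio, so compute prior × likelihood for the two hypotheses only:
  port scan: 0.131 × 0.83 × 0.23 = 0.025008
  DNS tunneling: 0.346 × 0.06 × 0.53 = 0.011003
Odds(port scan : DNS tunneling) = 0.025008 / 0.011003 ≈ 2.27.

2.27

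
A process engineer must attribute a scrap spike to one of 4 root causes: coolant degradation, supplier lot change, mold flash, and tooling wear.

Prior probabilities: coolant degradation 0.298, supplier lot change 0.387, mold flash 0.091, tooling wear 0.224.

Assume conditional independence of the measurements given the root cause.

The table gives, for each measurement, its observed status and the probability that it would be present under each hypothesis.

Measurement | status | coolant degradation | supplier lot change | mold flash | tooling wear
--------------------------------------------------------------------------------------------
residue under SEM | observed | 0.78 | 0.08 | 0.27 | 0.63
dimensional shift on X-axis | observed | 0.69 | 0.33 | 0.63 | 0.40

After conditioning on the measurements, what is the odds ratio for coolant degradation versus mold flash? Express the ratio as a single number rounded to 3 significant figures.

10.4

Unnormalized posterior weight (prior times the measurement likelihoods) for each of the two hypotheses:
  coolant degradation: 0.298 × 0.78 × 0.69 = 0.16038
  mold flash: 0.091 × 0.27 × 0.63 = 0.015479
Odds(coolant degradation : mold flash) = 0.16038 / 0.015479 ≈ 10.4.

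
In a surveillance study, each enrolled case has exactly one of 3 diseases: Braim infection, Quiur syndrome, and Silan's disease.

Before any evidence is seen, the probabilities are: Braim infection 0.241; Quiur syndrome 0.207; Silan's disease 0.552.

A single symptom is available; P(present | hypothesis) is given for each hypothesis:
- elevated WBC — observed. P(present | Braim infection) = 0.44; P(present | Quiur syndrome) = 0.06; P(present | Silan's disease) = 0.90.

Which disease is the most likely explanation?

Silan's disease

By Bayes' rule, the unnormalized weight for each hypothesis is prior × likelihood:
  Braim infection: 0.241 × 0.44 = 0.10604
  Quiur syndrome: 0.207 × 0.06 = 0.01242
  Silan's disease: 0.552 × 0.90 = 0.4968
Normalizing constant Z = 0.10604 + 0.01242 + 0.4968 = 0.61526.
P(Braim infection | evidence) ≈ 0.10604 / 0.61526 ≈ 0.172
P(Quiur syndrome | evidence) ≈ 0.01242 / 0.61526 ≈ 0.020
P(Silan's disease | evidence) ≈ 0.4968 / 0.61526 ≈ 0.807
The largest is 0.807, so Silan's disease is most probable.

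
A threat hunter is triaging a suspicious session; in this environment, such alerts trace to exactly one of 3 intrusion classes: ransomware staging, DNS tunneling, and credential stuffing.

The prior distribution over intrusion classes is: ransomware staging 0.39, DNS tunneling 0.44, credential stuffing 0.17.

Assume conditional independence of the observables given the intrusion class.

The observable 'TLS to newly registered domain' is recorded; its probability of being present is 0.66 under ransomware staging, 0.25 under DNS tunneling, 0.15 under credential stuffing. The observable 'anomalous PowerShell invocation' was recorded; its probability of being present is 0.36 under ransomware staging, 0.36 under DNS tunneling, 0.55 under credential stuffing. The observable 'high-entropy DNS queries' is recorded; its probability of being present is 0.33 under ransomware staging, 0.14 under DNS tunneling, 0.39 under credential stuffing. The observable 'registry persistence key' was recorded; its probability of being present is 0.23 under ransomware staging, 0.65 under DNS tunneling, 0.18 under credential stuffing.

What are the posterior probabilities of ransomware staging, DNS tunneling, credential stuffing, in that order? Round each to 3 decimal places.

By Bayes' rule with conditional independence, the unnormalized weight for each hypothesis is prior × ∏ likelihoods:
  ransomware staging: 0.39 × 0.66 × 0.36 × 0.33 × 0.23 = 0.0070332
  DNS tunneling: 0.44 × 0.25 × 0.36 × 0.14 × 0.65 = 0.0036036
  credential stuffing: 0.17 × 0.15 × 0.55 × 0.39 × 0.18 = 0.00098456
Marginal likelihood of the evidence = 0.011621.
P(ransomware staging | evidence) = 0.0070332 / 0.011621 ≈ 0.605
P(DNS tunneling | evidence) = 0.0036036 / 0.011621 ≈ 0.310
P(credential stuffing | evidence) = 0.00098456 / 0.011621 ≈ 0.085

0.605, 0.310, 0.085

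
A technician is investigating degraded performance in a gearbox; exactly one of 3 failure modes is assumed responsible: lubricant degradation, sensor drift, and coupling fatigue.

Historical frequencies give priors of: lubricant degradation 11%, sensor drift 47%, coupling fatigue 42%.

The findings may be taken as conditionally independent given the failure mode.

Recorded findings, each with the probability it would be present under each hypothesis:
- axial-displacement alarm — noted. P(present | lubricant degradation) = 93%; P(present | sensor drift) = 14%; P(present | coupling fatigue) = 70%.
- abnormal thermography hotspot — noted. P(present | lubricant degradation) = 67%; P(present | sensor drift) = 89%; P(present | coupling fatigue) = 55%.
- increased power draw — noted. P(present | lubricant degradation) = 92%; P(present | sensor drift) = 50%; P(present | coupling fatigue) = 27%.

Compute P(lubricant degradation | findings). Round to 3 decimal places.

By Bayes' rule with conditional independence, the unnormalized weight for each hypothesis is prior × ∏ likelihoods:
  lubricant degradation: 0.11 × 0.93 × 0.67 × 0.92 = 0.063058
  sensor drift: 0.47 × 0.14 × 0.89 × 0.50 = 0.029281
  coupling fatigue: 0.42 × 0.70 × 0.55 × 0.27 = 0.043659
The unnormalized weights sum to 0.136.
P(lubricant degradation | evidence) = 0.063058 / 0.136 ≈ 0.464.

0.464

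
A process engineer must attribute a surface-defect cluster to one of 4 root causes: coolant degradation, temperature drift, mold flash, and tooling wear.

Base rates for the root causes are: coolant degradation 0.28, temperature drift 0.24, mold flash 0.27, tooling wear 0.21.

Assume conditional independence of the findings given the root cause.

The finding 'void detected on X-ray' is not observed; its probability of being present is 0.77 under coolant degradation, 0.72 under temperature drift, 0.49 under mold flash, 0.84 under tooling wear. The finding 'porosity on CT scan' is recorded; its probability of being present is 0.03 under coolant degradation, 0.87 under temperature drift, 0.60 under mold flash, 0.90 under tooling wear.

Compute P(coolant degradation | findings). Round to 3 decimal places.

Multiply each prior by the joint likelihood of the evidence pattern (using 1 − P(present | H) for each absent finding):
  coolant degradation: 0.28 × (1 − 0.77) × 0.03 = 0.001932
  temperature drift: 0.24 × (1 − 0.72) × 0.87 = 0.058464
  mold flash: 0.27 × (1 − 0.49) × 0.60 = 0.08262
  tooling wear: 0.21 × (1 − 0.84) × 0.90 = 0.03024
Marginal likelihood of the evidence = 0.17326.
P(coolant degradation | evidence) = 0.001932 / 0.17326 ≈ 0.011.

0.011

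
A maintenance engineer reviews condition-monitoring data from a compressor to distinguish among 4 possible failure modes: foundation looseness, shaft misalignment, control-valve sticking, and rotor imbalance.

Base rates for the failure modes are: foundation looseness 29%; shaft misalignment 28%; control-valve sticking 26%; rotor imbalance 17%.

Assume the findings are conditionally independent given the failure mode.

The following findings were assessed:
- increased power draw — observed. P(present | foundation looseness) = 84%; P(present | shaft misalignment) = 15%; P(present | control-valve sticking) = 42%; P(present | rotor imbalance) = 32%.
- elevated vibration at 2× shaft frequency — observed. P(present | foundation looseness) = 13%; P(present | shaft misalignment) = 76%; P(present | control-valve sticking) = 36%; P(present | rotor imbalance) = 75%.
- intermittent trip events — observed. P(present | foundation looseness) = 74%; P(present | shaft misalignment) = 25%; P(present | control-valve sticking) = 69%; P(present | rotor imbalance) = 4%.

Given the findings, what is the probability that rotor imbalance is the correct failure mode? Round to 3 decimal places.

0.027

By Bayes' rule with conditional independence, the unnormalized weight for each hypothesis is prior × ∏ likelihoods:
  foundation looseness: 0.29 × 0.84 × 0.13 × 0.74 = 0.023434
  shaft misalignment: 0.28 × 0.15 × 0.76 × 0.25 = 0.00798
  control-valve sticking: 0.26 × 0.42 × 0.36 × 0.69 = 0.027125
  rotor imbalance: 0.17 × 0.32 × 0.75 × 0.04 = 0.001632
Marginal likelihood of the evidence = 0.060172.
P(rotor imbalance | evidence) = 0.001632 / 0.060172 ≈ 0.027.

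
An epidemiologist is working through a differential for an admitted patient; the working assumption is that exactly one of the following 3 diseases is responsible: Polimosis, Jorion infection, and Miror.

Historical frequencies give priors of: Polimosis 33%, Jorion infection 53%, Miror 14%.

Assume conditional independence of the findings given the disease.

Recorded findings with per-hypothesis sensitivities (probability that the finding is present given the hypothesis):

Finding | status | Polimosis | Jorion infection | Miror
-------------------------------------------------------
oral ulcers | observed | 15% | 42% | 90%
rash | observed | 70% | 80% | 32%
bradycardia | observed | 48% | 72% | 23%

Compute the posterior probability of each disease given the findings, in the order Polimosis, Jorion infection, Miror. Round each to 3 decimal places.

Multiply each prior by the joint likelihood of the evidence pattern:
  Polimosis: 0.33 × 0.15 × 0.70 × 0.48 = 0.016632
  Jorion infection: 0.53 × 0.42 × 0.80 × 0.72 = 0.12822
  Miror: 0.14 × 0.90 × 0.32 × 0.23 = 0.0092736
Normalizing constant Z = 0.016632 + 0.12822 + 0.0092736 = 0.15412.
P(Polimosis | evidence) = 0.016632 / 0.15412 ≈ 0.108
P(Jorion infection | evidence) = 0.12822 / 0.15412 ≈ 0.832
P(Miror | evidence) = 0.0092736 / 0.15412 ≈ 0.060

0.108, 0.832, 0.060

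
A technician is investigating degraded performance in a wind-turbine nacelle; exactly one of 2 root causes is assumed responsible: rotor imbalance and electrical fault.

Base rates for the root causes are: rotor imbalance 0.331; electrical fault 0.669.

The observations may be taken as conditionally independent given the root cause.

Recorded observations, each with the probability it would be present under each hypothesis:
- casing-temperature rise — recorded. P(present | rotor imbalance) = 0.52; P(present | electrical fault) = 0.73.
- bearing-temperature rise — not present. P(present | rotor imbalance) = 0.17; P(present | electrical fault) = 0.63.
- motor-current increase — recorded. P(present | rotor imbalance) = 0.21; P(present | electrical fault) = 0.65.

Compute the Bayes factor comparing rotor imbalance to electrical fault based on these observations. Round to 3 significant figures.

Take the product of per-observation likelihoods under each hypothesis (using 1 − P(present | H) for each absent observation), then divide.
  rotor imbalance: 0.52 × (1 − 0.17) × 0.21 = 0.090636
  electrical fault: 0.73 × (1 − 0.63) × 0.65 = 0.17556
Bayes factor = 0.090636 / 0.17556 ≈ 0.516

0.516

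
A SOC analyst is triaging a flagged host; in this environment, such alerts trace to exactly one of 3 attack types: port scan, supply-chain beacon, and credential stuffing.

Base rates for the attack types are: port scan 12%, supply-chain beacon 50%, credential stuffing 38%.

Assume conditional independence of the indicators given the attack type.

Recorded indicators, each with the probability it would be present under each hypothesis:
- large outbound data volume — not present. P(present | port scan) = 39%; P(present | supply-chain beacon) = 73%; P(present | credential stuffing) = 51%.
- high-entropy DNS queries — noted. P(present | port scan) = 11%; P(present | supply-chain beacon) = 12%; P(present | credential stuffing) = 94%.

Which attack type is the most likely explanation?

Multiply each prior by the joint likelihood of the indicator pattern (using 1 − P(present | H) for each absent indicator):
  port scan: 0.12 × (1 − 0.39) × 0.11 = 0.008052
  supply-chain beacon: 0.50 × (1 − 0.73) × 0.12 = 0.0162
  credential stuffing: 0.38 × (1 − 0.51) × 0.94 = 0.17503
Normalizing constant Z = 0.008052 + 0.0162 + 0.17503 = 0.19928.
P(port scan | evidence) ≈ 0.008052 / 0.19928 ≈ 0.040
P(supply-chain beacon | evidence) ≈ 0.0162 / 0.19928 ≈ 0.081
P(credential stuffing | evidence) ≈ 0.17503 / 0.19928 ≈ 0.878
The largest is 0.878, so credential stuffing is most probable.

credential stuffing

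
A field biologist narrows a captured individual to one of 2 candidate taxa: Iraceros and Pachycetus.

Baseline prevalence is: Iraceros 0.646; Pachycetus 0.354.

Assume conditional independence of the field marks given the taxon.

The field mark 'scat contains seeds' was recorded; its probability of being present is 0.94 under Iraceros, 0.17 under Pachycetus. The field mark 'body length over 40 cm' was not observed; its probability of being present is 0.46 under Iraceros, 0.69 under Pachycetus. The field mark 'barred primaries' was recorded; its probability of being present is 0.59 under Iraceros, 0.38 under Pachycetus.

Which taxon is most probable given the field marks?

By Bayes' rule with conditional independence, the unnormalized weight for each hypothesis is prior × ∏ likelihoods (using 1 − P(present | H) for each absent field mark):
  Iraceros: 0.646 × 0.94 × (1 − 0.46) × 0.59 = 0.19347
  Pachycetus: 0.354 × 0.17 × (1 − 0.69) × 0.38 = 0.0070892
Normalizing constant Z = 0.19347 + 0.0070892 = 0.20056.
P(Iraceros | evidence) ≈ 0.19347 / 0.20056 ≈ 0.965
P(Pachycetus | evidence) ≈ 0.0070892 / 0.20056 ≈ 0.035
The largest is 0.965, so Iraceros is most probable.

Iraceros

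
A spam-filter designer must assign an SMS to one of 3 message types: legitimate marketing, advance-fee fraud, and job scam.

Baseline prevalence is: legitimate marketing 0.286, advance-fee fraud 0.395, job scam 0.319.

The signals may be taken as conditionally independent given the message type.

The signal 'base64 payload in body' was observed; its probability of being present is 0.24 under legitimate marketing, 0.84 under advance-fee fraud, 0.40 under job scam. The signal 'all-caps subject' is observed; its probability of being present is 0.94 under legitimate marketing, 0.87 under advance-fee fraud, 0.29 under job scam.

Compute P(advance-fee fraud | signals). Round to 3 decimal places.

0.740

By Bayes' rule with conditional independence, the unnormalized weight for each hypothesis is prior × ∏ likelihoods:
  legitimate marketing: 0.286 × 0.24 × 0.94 = 0.064522
  advance-fee fraud: 0.395 × 0.84 × 0.87 = 0.28867
  job scam: 0.319 × 0.40 × 0.29 = 0.037004
Normalizing constant Z = 0.064522 + 0.28867 + 0.037004 = 0.39019.
P(advance-fee fraud | evidence) = 0.28867 / 0.39019 ≈ 0.740.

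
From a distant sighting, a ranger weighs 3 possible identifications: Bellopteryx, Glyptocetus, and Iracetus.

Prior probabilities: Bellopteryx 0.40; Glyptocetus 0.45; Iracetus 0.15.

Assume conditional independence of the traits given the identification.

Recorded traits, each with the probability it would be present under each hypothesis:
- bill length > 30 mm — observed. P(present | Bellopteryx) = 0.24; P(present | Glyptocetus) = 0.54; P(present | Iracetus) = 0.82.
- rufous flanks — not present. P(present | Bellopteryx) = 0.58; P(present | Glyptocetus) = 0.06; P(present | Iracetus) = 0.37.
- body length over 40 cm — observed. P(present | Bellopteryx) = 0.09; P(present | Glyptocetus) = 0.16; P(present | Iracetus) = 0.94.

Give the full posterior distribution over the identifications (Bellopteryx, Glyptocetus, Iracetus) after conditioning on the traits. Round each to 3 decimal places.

By Bayes' rule with conditional independence, the unnormalized weight for each hypothesis is prior × ∏ likelihoods (using 1 − P(present | H) for each absent trait):
  Bellopteryx: 0.40 × 0.24 × (1 − 0.58) × 0.09 = 0.0036288
  Glyptocetus: 0.45 × 0.54 × (1 − 0.06) × 0.16 = 0.036547
  Iracetus: 0.15 × 0.82 × (1 − 0.37) × 0.94 = 0.072841
The unnormalized weights sum to 0.11302.
P(Bellopteryx | evidence) = 0.0036288 / 0.11302 ≈ 0.032
P(Glyptocetus | evidence) = 0.036547 / 0.11302 ≈ 0.323
P(Iracetus | evidence) = 0.072841 / 0.11302 ≈ 0.645

0.032, 0.323, 0.645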